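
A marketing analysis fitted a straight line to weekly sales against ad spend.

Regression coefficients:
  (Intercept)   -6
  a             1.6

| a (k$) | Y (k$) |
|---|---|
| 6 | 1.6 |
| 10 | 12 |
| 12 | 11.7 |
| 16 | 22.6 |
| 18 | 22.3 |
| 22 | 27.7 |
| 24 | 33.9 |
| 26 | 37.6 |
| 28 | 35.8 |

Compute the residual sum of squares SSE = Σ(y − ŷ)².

a=6: Ŷ = -6 + 1.6·6 = 3.6; r = 1.6 − 3.6 = -2
a=10: Ŷ = -6 + 1.6·10 = 10; r = 12 − 10 = 2
a=12: Ŷ = -6 + 1.6·12 = 13.2; r = 11.7 − 13.2 = -1.5
a=16: Ŷ = -6 + 1.6·16 = 19.6; r = 22.6 − 19.6 = 3
a=18: Ŷ = -6 + 1.6·18 = 22.8; r = 22.3 − 22.8 = -0.5
a=22: Ŷ = -6 + 1.6·22 = 29.2; r = 27.7 − 29.2 = -1.5
a=24: Ŷ = -6 + 1.6·24 = 32.4; r = 33.9 − 32.4 = 1.5
a=26: Ŷ = -6 + 1.6·26 = 35.6; r = 37.6 − 35.6 = 2
a=28: Ŷ = -6 + 1.6·28 = 38.8; r = 35.8 − 38.8 = -3
SSE = 4 + 4 + 2.25 + 9 + 0.25 + 2.25 + 2.25 + 4 + 9 = 37

SSE = 37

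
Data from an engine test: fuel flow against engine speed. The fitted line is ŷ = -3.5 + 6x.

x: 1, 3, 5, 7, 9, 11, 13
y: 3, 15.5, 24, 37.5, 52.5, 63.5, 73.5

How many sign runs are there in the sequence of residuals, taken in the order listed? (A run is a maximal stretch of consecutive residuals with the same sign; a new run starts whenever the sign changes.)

4 runs

x=1: ŷ = -3.5 + 6·1 = 2.5; r = 3 − 2.5 = 0.5
x=3: ŷ = -3.5 + 6·3 = 14.5; r = 15.5 − 14.5 = 1
x=5: ŷ = -3.5 + 6·5 = 26.5; r = 24 − 26.5 = -2.5
x=7: ŷ = -3.5 + 6·7 = 38.5; r = 37.5 − 38.5 = -1
x=9: ŷ = -3.5 + 6·9 = 50.5; r = 52.5 − 50.5 = 2
x=11: ŷ = -3.5 + 6·11 = 62.5; r = 63.5 − 62.5 = 1
x=13: ŷ = -3.5 + 6·13 = 74.5; r = 73.5 − 74.5 = -1
Signs: + + − − + + −
Runs: +×2, −×2, +×2, −×1 → 4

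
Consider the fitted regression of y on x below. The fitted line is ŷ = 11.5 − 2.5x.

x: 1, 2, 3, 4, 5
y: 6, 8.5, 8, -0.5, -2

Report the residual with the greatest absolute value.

e = 4

x=1: ŷ = 11.5 − 2.5·1 = 9; e = 6 − 9 = -3
x=2: ŷ = 11.5 − 2.5·2 = 6.5; e = 8.5 − 6.5 = 2
x=3: ŷ = 11.5 − 2.5·3 = 4; e = 8 − 4 = 4
x=4: ŷ = 11.5 − 2.5·4 = 1.5; e = -0.5 − 1.5 = -2
x=5: ŷ = 11.5 − 2.5·5 = -1; e = -2 − (-1) = -1
Largest |e| is 4 at x = 3, residual 4.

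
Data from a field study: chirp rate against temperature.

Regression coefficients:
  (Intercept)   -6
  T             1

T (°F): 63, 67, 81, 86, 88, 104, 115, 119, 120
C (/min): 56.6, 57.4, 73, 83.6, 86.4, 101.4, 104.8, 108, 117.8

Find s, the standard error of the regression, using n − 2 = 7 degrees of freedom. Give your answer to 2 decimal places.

T=63: ŷ = -6 + 63 = 57; r = 56.6 − 57 = -0.4
T=67: ŷ = -6 + 67 = 61; r = 57.4 − 61 = -3.6
T=81: ŷ = -6 + 81 = 75; r = 73 − 75 = -2
T=86: ŷ = -6 + 86 = 80; r = 83.6 − 80 = 3.6
T=88: ŷ = -6 + 88 = 82; r = 86.4 − 82 = 4.4
T=104: ŷ = -6 + 104 = 98; r = 101.4 − 98 = 3.4
T=115: ŷ = -6 + 115 = 109; r = 104.8 − 109 = -4.2
T=119: ŷ = -6 + 119 = 113; r = 108 − 113 = -5
T=120: ŷ = -6 + 120 = 114; r = 117.8 − 114 = 3.8
SSE = 0.16 + 12.96 + 4 + 12.96 + 19.36 + 11.56 + 17.64 + 25 + 14.44 = 118.08
s = √(118.08/7) = √16.8686 ≈ 4.11

s = 4.11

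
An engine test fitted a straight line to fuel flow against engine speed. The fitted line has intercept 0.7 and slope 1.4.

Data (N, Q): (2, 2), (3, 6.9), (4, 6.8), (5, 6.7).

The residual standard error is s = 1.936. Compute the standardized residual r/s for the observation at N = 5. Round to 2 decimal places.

Q̂ = 0.7 + 1.4·5 = 7.7
r = 6.7 − 7.7 = -1
r/s = -1 / 1.936 = -0.52

-0.52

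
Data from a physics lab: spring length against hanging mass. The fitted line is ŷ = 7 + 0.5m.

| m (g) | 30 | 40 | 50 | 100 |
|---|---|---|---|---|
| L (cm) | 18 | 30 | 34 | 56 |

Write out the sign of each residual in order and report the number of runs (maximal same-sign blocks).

3 runs

m=30: ŷ = 7 + 0.5·30 = 22; e = 18 − 22 = -4
m=40: ŷ = 7 + 0.5·40 = 27; e = 30 − 27 = 3
m=50: ŷ = 7 + 0.5·50 = 32; e = 34 − 32 = 2
m=100: ŷ = 7 + 0.5·100 = 57; e = 56 − 57 = -1
Signs: − + + −
Runs: −×1, +×2, −×1 → 3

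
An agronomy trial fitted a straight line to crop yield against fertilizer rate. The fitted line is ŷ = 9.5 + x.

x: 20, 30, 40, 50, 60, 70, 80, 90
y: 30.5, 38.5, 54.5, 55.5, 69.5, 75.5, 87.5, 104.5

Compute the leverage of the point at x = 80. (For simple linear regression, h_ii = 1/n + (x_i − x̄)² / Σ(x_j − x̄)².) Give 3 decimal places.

h = 0.274

x̄ = (20 + 30 + 40 + 50 + 60 + 70 + 80 + 90)/8 = 55
Σ(x − x̄)² = 1225 + 625 + 225 + 25 + 25 + 225 + 625 + 1225 = 4200
h = 1/8 + (25)²/4200 = 0.125 + 0.14881 = 0.274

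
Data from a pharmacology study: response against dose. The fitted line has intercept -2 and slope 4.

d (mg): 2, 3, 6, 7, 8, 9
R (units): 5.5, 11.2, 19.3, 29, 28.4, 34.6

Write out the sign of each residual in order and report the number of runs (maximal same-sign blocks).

6 runs

d=2: R̂ = -2 + 4·2 = 6; e = 5.5 − 6 = -0.5
d=3: R̂ = -2 + 4·3 = 10; e = 11.2 − 10 = 1.2
d=6: R̂ = -2 + 4·6 = 22; e = 19.3 − 22 = -2.7
d=7: R̂ = -2 + 4·7 = 26; e = 29 − 26 = 3
d=8: R̂ = -2 + 4·8 = 30; e = 28.4 − 30 = -1.6
d=9: R̂ = -2 + 4·9 = 34; e = 34.6 − 34 = 0.6
Signs: − + − + − +
Runs: −×1, +×1, −×1, +×1, −×1, +×1 → 6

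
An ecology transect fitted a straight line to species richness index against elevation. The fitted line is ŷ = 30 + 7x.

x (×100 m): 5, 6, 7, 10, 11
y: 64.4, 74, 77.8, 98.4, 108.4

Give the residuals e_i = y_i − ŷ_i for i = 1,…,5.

x=5: ŷ = 30 + 7·5 = 65; e = 64.4 − 65 = -0.6
x=6: ŷ = 30 + 7·6 = 72; e = 74 − 72 = 2
x=7: ŷ = 30 + 7·7 = 79; e = 77.8 − 79 = -1.2
x=10: ŷ = 30 + 7·10 = 100; e = 98.4 − 100 = -1.6
x=11: ŷ = 30 + 7·11 = 107; e = 108.4 − 107 = 1.4

-0.6, 2, -1.2, -1.6, 1.4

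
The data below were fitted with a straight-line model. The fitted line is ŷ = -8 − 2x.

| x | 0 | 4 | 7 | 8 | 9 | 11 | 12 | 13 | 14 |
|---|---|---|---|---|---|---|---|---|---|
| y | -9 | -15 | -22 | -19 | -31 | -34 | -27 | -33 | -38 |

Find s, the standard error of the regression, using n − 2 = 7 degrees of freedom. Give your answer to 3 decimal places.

x=0: ŷ = -8 − 2·0 = -8; r = -9 − (-8) = -1
x=4: ŷ = -8 − 2·4 = -16; r = -15 − (-16) = 1
x=7: ŷ = -8 − 2·7 = -22; r = -22 − (-22) = 0
x=8: ŷ = -8 − 2·8 = -24; r = -19 − (-24) = 5
x=9: ŷ = -8 − 2·9 = -26; r = -31 − (-26) = -5
x=11: ŷ = -8 − 2·11 = -30; r = -34 − (-30) = -4
x=12: ŷ = -8 − 2·12 = -32; r = -27 − (-32) = 5
x=13: ŷ = -8 − 2·13 = -34; r = -33 − (-34) = 1
x=14: ŷ = -8 − 2·14 = -36; r = -38 − (-36) = -2
SSE = 1 + 1 + 0 + 25 + 25 + 16 + 25 + 1 + 4 = 98
s = √(98/7) = √14 ≈ 3.742

s = 3.742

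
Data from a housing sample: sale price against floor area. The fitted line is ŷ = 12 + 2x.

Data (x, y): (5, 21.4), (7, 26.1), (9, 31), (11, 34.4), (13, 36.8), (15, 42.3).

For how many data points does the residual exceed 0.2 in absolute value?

5

x=5: ŷ = 12 + 2·5 = 22; e = 21.4 − 22 = -0.6
x=7: ŷ = 12 + 2·7 = 26; e = 26.1 − 26 = 0.1
x=9: ŷ = 12 + 2·9 = 30; e = 31 − 30 = 1
x=11: ŷ = 12 + 2·11 = 34; e = 34.4 − 34 = 0.4
x=13: ŷ = 12 + 2·13 = 38; e = 36.8 − 38 = -1.2
x=15: ŷ = 12 + 2·15 = 42; e = 42.3 − 42 = 0.3
|e| > 0.2: x=5 (|e|=0.6), x=9 (|e|=1), x=11 (|e|=0.4), x=13 (|e|=1.2), x=15 (|e|=0.3) → 5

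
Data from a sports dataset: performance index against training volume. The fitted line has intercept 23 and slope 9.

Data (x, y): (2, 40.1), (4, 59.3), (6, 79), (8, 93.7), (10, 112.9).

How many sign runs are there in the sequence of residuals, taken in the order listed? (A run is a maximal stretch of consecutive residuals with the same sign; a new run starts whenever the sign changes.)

x=2: ŷ = 23 + 9·2 = 41; e = 40.1 − 41 = -0.9
x=4: ŷ = 23 + 9·4 = 59; e = 59.3 − 59 = 0.3
x=6: ŷ = 23 + 9·6 = 77; e = 79 − 77 = 2
x=8: ŷ = 23 + 9·8 = 95; e = 93.7 − 95 = -1.3
x=10: ŷ = 23 + 9·10 = 113; e = 112.9 − 113 = -0.1
Signs: − + + − −
Runs: −×1, +×2, −×2 → 3

3 runs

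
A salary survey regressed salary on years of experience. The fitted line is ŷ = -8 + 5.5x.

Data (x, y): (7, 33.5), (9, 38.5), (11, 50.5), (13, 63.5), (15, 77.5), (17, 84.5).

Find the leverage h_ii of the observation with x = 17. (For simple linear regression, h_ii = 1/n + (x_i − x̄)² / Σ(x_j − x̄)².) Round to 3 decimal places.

x̄ = (7 + 9 + 11 + 13 + 15 + 17)/6 = 12
Σ(x − x̄)² = 25 + 9 + 1 + 1 + 9 + 25 = 70
h = 1/6 + (5)²/70 = 0.166667 + 0.357143 = 0.524

h = 0.524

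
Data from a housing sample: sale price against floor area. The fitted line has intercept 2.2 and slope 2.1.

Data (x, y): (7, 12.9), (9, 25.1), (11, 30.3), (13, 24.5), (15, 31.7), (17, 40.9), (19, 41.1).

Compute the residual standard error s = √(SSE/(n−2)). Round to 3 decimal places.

x=7: ŷ = 2.2 + 2.1·7 = 16.9; r = 12.9 − 16.9 = -4
x=9: ŷ = 2.2 + 2.1·9 = 21.1; r = 25.1 − 21.1 = 4
x=11: ŷ = 2.2 + 2.1·11 = 25.3; r = 30.3 − 25.3 = 5
x=13: ŷ = 2.2 + 2.1·13 = 29.5; r = 24.5 − 29.5 = -5
x=15: ŷ = 2.2 + 2.1·15 = 33.7; r = 31.7 − 33.7 = -2
x=17: ŷ = 2.2 + 2.1·17 = 37.9; r = 40.9 − 37.9 = 3
x=19: ŷ = 2.2 + 2.1·19 = 42.1; r = 41.1 − 42.1 = -1
SSE = 16 + 16 + 25 + 25 + 4 + 9 + 1 = 96
s = √(96/5) = √19.2 ≈ 4.382

s = 4.382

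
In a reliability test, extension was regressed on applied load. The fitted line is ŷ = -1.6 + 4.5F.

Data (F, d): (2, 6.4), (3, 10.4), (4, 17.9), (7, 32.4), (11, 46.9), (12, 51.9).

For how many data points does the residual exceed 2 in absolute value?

F=2: ŷ = -1.6 + 4.5·2 = 7.4; r = 6.4 − 7.4 = -1
F=3: ŷ = -1.6 + 4.5·3 = 11.9; r = 10.4 − 11.9 = -1.5
F=4: ŷ = -1.6 + 4.5·4 = 16.4; r = 17.9 − 16.4 = 1.5
F=7: ŷ = -1.6 + 4.5·7 = 29.9; r = 32.4 − 29.9 = 2.5
F=11: ŷ = -1.6 + 4.5·11 = 47.9; r = 46.9 − 47.9 = -1
F=12: ŷ = -1.6 + 4.5·12 = 52.4; r = 51.9 − 52.4 = -0.5
|r| > 2: F=7 (|r|=2.5) → 1

1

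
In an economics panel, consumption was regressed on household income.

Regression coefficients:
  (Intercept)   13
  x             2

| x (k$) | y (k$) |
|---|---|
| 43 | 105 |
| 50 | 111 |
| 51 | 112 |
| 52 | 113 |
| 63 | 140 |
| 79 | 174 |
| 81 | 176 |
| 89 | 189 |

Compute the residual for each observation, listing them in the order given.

6, -2, -3, -4, 1, 3, 1, -2

x=43: ŷ = 13 + 2·43 = 99; e = 105 − 99 = 6
x=50: ŷ = 13 + 2·50 = 113; e = 111 − 113 = -2
x=51: ŷ = 13 + 2·51 = 115; e = 112 − 115 = -3
x=52: ŷ = 13 + 2·52 = 117; e = 113 − 117 = -4
x=63: ŷ = 13 + 2·63 = 139; e = 140 − 139 = 1
x=79: ŷ = 13 + 2·79 = 171; e = 174 − 171 = 3
x=81: ŷ = 13 + 2·81 = 175; e = 176 − 175 = 1
x=89: ŷ = 13 + 2·89 = 191; e = 189 − 191 = -2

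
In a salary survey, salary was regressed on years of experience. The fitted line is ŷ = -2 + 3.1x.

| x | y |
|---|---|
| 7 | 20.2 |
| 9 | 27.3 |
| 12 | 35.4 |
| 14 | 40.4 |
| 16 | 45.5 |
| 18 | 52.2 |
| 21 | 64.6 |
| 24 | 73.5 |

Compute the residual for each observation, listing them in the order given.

0.5, 1.4, 0.2, -1, -2.1, -1.6, 1.5, 1.1

x=7: ŷ = -2 + 3.1·7 = 19.7; r = 20.2 − 19.7 = 0.5
x=9: ŷ = -2 + 3.1·9 = 25.9; r = 27.3 − 25.9 = 1.4
x=12: ŷ = -2 + 3.1·12 = 35.2; r = 35.4 − 35.2 = 0.2
x=14: ŷ = -2 + 3.1·14 = 41.4; r = 40.4 − 41.4 = -1
x=16: ŷ = -2 + 3.1·16 = 47.6; r = 45.5 − 47.6 = -2.1
x=18: ŷ = -2 + 3.1·18 = 53.8; r = 52.2 − 53.8 = -1.6
x=21: ŷ = -2 + 3.1·21 = 63.1; r = 64.6 − 63.1 = 1.5
x=24: ŷ = -2 + 3.1·24 = 72.4; r = 73.5 − 72.4 = 1.1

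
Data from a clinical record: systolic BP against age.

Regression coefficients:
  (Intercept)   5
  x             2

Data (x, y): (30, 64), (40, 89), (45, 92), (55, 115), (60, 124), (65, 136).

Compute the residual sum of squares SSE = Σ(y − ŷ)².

x=30: ŷ = 5 + 2·30 = 65; r = 64 − 65 = -1
x=40: ŷ = 5 + 2·40 = 85; r = 89 − 85 = 4
x=45: ŷ = 5 + 2·45 = 95; r = 92 − 95 = -3
x=55: ŷ = 5 + 2·55 = 115; r = 115 − 115 = 0
x=60: ŷ = 5 + 2·60 = 125; r = 124 − 125 = -1
x=65: ŷ = 5 + 2·65 = 135; r = 136 − 135 = 1
SSE = 1 + 16 + 9 + 0 + 1 + 1 = 28

SSE = 28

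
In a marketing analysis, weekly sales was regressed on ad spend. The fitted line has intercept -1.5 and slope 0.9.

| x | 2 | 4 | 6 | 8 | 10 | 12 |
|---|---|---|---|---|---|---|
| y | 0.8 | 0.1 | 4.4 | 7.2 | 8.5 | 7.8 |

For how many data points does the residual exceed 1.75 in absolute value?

x=2: ŷ = -1.5 + 0.9·2 = 0.3; r = 0.8 − 0.3 = 0.5
x=4: ŷ = -1.5 + 0.9·4 = 2.1; r = 0.1 − 2.1 = -2
x=6: ŷ = -1.5 + 0.9·6 = 3.9; r = 4.4 − 3.9 = 0.5
x=8: ŷ = -1.5 + 0.9·8 = 5.7; r = 7.2 − 5.7 = 1.5
x=10: ŷ = -1.5 + 0.9·10 = 7.5; r = 8.5 − 7.5 = 1
x=12: ŷ = -1.5 + 0.9·12 = 9.3; r = 7.8 − 9.3 = -1.5
|r| > 1.75: x=4 (|r|=2) → 1

1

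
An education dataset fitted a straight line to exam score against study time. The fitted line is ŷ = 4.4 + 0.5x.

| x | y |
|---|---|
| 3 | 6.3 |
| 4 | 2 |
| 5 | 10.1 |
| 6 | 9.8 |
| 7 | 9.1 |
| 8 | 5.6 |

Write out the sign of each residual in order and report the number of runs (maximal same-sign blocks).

4 runs

x=3: ŷ = 4.4 + 0.5·3 = 5.9; e = 6.3 − 5.9 = 0.4
x=4: ŷ = 4.4 + 0.5·4 = 6.4; e = 2 − 6.4 = -4.4
x=5: ŷ = 4.4 + 0.5·5 = 6.9; e = 10.1 − 6.9 = 3.2
x=6: ŷ = 4.4 + 0.5·6 = 7.4; e = 9.8 − 7.4 = 2.4
x=7: ŷ = 4.4 + 0.5·7 = 7.9; e = 9.1 − 7.9 = 1.2
x=8: ŷ = 4.4 + 0.5·8 = 8.4; e = 5.6 − 8.4 = -2.8
Signs: + − + + + −
Runs: +×1, −×1, +×3, −×1 → 4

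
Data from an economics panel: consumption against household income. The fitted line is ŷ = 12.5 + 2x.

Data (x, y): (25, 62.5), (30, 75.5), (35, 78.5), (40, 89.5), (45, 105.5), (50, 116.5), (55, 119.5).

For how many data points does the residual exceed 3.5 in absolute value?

x=25: ŷ = 12.5 + 2·25 = 62.5; e = 62.5 − 62.5 = 0
x=30: ŷ = 12.5 + 2·30 = 72.5; e = 75.5 − 72.5 = 3
x=35: ŷ = 12.5 + 2·35 = 82.5; e = 78.5 − 82.5 = -4
x=40: ŷ = 12.5 + 2·40 = 92.5; e = 89.5 − 92.5 = -3
x=45: ŷ = 12.5 + 2·45 = 102.5; e = 105.5 − 102.5 = 3
x=50: ŷ = 12.5 + 2·50 = 112.5; e = 116.5 − 112.5 = 4
x=55: ŷ = 12.5 + 2·55 = 122.5; e = 119.5 − 122.5 = -3
|e| > 3.5: x=35 (|e|=4), x=50 (|e|=4) → 2

2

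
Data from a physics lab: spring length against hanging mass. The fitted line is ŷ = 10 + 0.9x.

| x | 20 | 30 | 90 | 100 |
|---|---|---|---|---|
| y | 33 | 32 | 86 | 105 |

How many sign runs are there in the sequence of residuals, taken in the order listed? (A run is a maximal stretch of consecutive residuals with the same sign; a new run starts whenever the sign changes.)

3 runs

x=20: ŷ = 10 + 0.9·20 = 28; r = 33 − 28 = 5
x=30: ŷ = 10 + 0.9·30 = 37; r = 32 − 37 = -5
x=90: ŷ = 10 + 0.9·90 = 91; r = 86 − 91 = -5
x=100: ŷ = 10 + 0.9·100 = 100; r = 105 − 100 = 5
Signs: + − − +
Runs: +×1, −×2, +×1 → 3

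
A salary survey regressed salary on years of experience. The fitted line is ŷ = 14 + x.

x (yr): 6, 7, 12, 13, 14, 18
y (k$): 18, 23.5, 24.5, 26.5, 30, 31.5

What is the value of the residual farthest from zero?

x=6: ŷ = 14 + 6 = 20; r = 18 − 20 = -2
x=7: ŷ = 14 + 7 = 21; r = 23.5 − 21 = 2.5
x=12: ŷ = 14 + 12 = 26; r = 24.5 − 26 = -1.5
x=13: ŷ = 14 + 13 = 27; r = 26.5 − 27 = -0.5
x=14: ŷ = 14 + 14 = 28; r = 30 − 28 = 2
x=18: ŷ = 14 + 18 = 32; r = 31.5 − 32 = -0.5
Largest |r| is 2.5 at x = 7, residual 2.5.

r = 2.5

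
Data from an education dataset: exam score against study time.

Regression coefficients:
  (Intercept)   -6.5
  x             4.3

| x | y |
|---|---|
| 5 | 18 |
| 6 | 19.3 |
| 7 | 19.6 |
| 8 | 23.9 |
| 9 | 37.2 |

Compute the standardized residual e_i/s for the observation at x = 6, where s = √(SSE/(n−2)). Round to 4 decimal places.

0.0000

x=5: ŷ = -6.5 + 4.3·5 = 15; e = 18 − 15 = 3
x=6: ŷ = -6.5 + 4.3·6 = 19.3; e = 19.3 − 19.3 = 0
x=7: ŷ = -6.5 + 4.3·7 = 23.6; e = 19.6 − 23.6 = -4
x=8: ŷ = -6.5 + 4.3·8 = 27.9; e = 23.9 − 27.9 = -4
x=9: ŷ = -6.5 + 4.3·9 = 32.2; e = 37.2 − 32.2 = 5
SSE = 9 + 0 + 16 + 16 + 25 = 66
s = √(66/3) = 4.69042
e/s = 0 / 4.69042 = 0.0000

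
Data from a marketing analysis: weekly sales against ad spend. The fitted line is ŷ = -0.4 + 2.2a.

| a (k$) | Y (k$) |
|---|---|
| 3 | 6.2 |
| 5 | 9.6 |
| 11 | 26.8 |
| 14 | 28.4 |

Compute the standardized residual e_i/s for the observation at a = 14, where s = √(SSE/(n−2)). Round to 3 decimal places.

a=3: ŷ = -0.4 + 2.2·3 = 6.2; e = 6.2 − 6.2 = 0
a=5: ŷ = -0.4 + 2.2·5 = 10.6; e = 9.6 − 10.6 = -1
a=11: ŷ = -0.4 + 2.2·11 = 23.8; e = 26.8 − 23.8 = 3
a=14: ŷ = -0.4 + 2.2·14 = 30.4; e = 28.4 − 30.4 = -2
SSE = 0 + 1 + 9 + 4 = 14
s = √(14/2) = 2.64575
e/s = -2 / 2.64575 = -0.756

-0.756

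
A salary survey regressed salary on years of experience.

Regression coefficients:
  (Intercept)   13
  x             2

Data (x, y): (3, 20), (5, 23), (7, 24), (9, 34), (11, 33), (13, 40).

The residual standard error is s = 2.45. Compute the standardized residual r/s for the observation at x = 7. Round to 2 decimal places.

-1.22

ŷ = 13 + 2·7 = 27
r = 24 − 27 = -3
r/s = -3 / 2.45 = -1.22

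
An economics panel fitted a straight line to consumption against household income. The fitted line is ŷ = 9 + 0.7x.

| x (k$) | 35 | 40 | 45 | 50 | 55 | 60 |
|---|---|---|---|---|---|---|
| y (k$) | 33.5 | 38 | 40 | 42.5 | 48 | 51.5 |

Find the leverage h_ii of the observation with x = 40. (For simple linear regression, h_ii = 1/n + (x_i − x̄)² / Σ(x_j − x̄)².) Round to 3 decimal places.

x̄ = (35 + 40 + 45 + 50 + 55 + 60)/6 = 47.5
Σ(x − x̄)² = 156.25 + 56.25 + 6.25 + 6.25 + 56.25 + 156.25 = 437.5
h = 1/6 + (-7.5)²/437.5 = 0.166667 + 0.128571 = 0.295

h = 0.295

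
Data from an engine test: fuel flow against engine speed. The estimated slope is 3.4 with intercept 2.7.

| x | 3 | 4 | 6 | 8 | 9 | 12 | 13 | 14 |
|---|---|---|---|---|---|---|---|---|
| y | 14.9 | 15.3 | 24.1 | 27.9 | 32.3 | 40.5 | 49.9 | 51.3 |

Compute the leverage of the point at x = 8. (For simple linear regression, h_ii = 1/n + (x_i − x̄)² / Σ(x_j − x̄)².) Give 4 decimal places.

h = 0.1283

x̄ = (3 + 4 + 6 + 8 + 9 + 12 + 13 + 14)/8 = 8.625
Σ(x − x̄)² = 31.6406 + 21.3906 + 6.89062 + 0.390625 + 0.140625 + 11.3906 + 19.1406 + 28.8906 = 119.875
h = 1/8 + (-0.625)²/119.875 = 0.125 + 0.0032586 = 0.1283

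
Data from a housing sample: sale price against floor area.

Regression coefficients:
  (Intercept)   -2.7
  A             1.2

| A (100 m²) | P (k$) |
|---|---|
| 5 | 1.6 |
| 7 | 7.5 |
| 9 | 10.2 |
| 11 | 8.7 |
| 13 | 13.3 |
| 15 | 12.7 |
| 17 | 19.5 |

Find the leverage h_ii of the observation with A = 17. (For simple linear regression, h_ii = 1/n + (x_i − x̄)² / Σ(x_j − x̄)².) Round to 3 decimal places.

Ā = (5 + 7 + 9 + 11 + 13 + 15 + 17)/7 = 11
Σ(A − Ā)² = 36 + 16 + 4 + 0 + 4 + 16 + 36 = 112
h = 1/7 + (6)²/112 = 0.142857 + 0.321429 = 0.464

h = 0.464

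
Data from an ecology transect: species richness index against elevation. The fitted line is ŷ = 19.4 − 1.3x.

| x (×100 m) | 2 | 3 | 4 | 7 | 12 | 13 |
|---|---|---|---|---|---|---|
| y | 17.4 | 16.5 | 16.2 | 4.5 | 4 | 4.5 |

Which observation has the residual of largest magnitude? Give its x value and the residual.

x = 7, r = -5.8

x=2: ŷ = 19.4 − 1.3·2 = 16.8; r = 17.4 − 16.8 = 0.6
x=3: ŷ = 19.4 − 1.3·3 = 15.5; r = 16.5 − 15.5 = 1
x=4: ŷ = 19.4 − 1.3·4 = 14.2; r = 16.2 − 14.2 = 2
x=7: ŷ = 19.4 − 1.3·7 = 10.3; r = 4.5 − 10.3 = -5.8
x=12: ŷ = 19.4 − 1.3·12 = 3.8; r = 4 − 3.8 = 0.2
x=13: ŷ = 19.4 − 1.3·13 = 2.5; r = 4.5 − 2.5 = 2
Largest |r| is 5.8 at x = 7, residual -5.8.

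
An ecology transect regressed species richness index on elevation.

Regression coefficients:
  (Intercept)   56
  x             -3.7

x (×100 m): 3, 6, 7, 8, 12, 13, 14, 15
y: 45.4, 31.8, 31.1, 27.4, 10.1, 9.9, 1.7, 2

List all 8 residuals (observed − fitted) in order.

x=3: ŷ = 56 − 3.7·3 = 44.9; e = 45.4 − 44.9 = 0.5
x=6: ŷ = 56 − 3.7·6 = 33.8; e = 31.8 − 33.8 = -2
x=7: ŷ = 56 − 3.7·7 = 30.1; e = 31.1 − 30.1 = 1
x=8: ŷ = 56 − 3.7·8 = 26.4; e = 27.4 − 26.4 = 1
x=12: ŷ = 56 − 3.7·12 = 11.6; e = 10.1 − 11.6 = -1.5
x=13: ŷ = 56 − 3.7·13 = 7.9; e = 9.9 − 7.9 = 2
x=14: ŷ = 56 − 3.7·14 = 4.2; e = 1.7 − 4.2 = -2.5
x=15: ŷ = 56 − 3.7·15 = 0.5; e = 2 − 0.5 = 1.5

0.5, -2, 1, 1, -1.5, 2, -2.5, 1.5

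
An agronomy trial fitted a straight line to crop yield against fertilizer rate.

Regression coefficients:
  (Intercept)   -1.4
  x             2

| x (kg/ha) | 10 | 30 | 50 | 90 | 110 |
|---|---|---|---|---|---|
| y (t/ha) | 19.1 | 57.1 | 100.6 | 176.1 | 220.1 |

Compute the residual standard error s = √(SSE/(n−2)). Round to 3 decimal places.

x=10: ŷ = -1.4 + 2·10 = 18.6; r = 19.1 − 18.6 = 0.5
x=30: ŷ = -1.4 + 2·30 = 58.6; r = 57.1 − 58.6 = -1.5
x=50: ŷ = -1.4 + 2·50 = 98.6; r = 100.6 − 98.6 = 2
x=90: ŷ = -1.4 + 2·90 = 178.6; r = 176.1 − 178.6 = -2.5
x=110: ŷ = -1.4 + 2·110 = 218.6; r = 220.1 − 218.6 = 1.5
SSE = 0.25 + 2.25 + 4 + 6.25 + 2.25 = 15
s = √(15/3) = √5 ≈ 2.236

s = 2.236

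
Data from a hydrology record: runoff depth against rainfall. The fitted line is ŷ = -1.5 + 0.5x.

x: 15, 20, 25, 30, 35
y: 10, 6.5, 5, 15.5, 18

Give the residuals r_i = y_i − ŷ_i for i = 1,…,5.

x=15: ŷ = -1.5 + 0.5·15 = 6; r = 10 − 6 = 4
x=20: ŷ = -1.5 + 0.5·20 = 8.5; r = 6.5 − 8.5 = -2
x=25: ŷ = -1.5 + 0.5·25 = 11; r = 5 − 11 = -6
x=30: ŷ = -1.5 + 0.5·30 = 13.5; r = 15.5 − 13.5 = 2
x=35: ŷ = -1.5 + 0.5·35 = 16; r = 18 − 16 = 2

4, -2, -6, 2, 2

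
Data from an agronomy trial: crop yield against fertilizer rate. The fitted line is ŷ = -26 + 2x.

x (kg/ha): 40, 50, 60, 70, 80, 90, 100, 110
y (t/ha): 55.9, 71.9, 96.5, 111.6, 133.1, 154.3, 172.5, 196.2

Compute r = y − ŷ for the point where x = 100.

r = -1.5

ŷ = -26 + 2·100 = 174
r = 172.5 − 174 = -1.5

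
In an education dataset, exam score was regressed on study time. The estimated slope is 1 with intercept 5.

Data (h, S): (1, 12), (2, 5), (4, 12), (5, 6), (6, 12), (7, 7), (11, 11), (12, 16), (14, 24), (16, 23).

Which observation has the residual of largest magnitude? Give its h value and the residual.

h=1: Ŝ = 5 + 1 = 6; e = 12 − 6 = 6
h=2: Ŝ = 5 + 2 = 7; e = 5 − 7 = -2
h=4: Ŝ = 5 + 4 = 9; e = 12 − 9 = 3
h=5: Ŝ = 5 + 5 = 10; e = 6 − 10 = -4
h=6: Ŝ = 5 + 6 = 11; e = 12 − 11 = 1
h=7: Ŝ = 5 + 7 = 12; e = 7 − 12 = -5
h=11: Ŝ = 5 + 11 = 16; e = 11 − 16 = -5
h=12: Ŝ = 5 + 12 = 17; e = 16 − 17 = -1
h=14: Ŝ = 5 + 14 = 19; e = 24 − 19 = 5
h=16: Ŝ = 5 + 16 = 21; e = 23 − 21 = 2
Largest |e| is 6 at h = 1, residual 6.

h = 1, e = 6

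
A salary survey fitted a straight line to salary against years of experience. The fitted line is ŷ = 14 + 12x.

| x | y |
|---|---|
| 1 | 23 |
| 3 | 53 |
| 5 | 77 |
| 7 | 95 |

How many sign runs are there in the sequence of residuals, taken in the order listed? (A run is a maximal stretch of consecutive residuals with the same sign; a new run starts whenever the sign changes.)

3 runs

x=1: ŷ = 14 + 12·1 = 26; r = 23 − 26 = -3
x=3: ŷ = 14 + 12·3 = 50; r = 53 − 50 = 3
x=5: ŷ = 14 + 12·5 = 74; r = 77 − 74 = 3
x=7: ŷ = 14 + 12·7 = 98; r = 95 − 98 = -3
Signs: − + + −
Runs: −×1, +×2, −×1 → 3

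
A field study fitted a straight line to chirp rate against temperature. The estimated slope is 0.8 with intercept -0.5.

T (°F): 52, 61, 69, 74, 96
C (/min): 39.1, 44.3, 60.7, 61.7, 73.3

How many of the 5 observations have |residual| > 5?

T=52: ŷ = -0.5 + 0.8·52 = 41.1; e = 39.1 − 41.1 = -2
T=61: ŷ = -0.5 + 0.8·61 = 48.3; e = 44.3 − 48.3 = -4
T=69: ŷ = -0.5 + 0.8·69 = 54.7; e = 60.7 − 54.7 = 6
T=74: ŷ = -0.5 + 0.8·74 = 58.7; e = 61.7 − 58.7 = 3
T=96: ŷ = -0.5 + 0.8·96 = 76.3; e = 73.3 − 76.3 = -3
|e| > 5: T=69 (|e|=6) → 1

1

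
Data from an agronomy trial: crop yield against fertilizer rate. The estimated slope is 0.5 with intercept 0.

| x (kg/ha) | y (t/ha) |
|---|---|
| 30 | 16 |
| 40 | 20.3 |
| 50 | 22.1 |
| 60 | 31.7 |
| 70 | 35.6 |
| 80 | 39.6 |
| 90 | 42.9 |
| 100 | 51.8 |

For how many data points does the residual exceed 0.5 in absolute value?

6

x=30: ŷ = 0.5·30 = 15; r = 16 − 15 = 1
x=40: ŷ = 0.5·40 = 20; r = 20.3 − 20 = 0.3
x=50: ŷ = 0.5·50 = 25; r = 22.1 − 25 = -2.9
x=60: ŷ = 0.5·60 = 30; r = 31.7 − 30 = 1.7
x=70: ŷ = 0.5·70 = 35; r = 35.6 − 35 = 0.6
x=80: ŷ = 0.5·80 = 40; r = 39.6 − 40 = -0.4
x=90: ŷ = 0.5·90 = 45; r = 42.9 − 45 = -2.1
x=100: ŷ = 0.5·100 = 50; r = 51.8 − 50 = 1.8
|r| > 0.5: x=30 (|r|=1), x=50 (|r|=2.9), x=60 (|r|=1.7), x=70 (|r|=0.6), x=90 (|r|=2.1), x=100 (|r|=1.8) → 6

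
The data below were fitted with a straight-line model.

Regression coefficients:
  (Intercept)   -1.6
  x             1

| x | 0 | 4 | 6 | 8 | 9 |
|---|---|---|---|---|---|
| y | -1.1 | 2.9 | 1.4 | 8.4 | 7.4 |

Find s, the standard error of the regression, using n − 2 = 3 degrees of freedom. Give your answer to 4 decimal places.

s = 2.1213

x=0: ŷ = -1.6 + 0 = -1.6; r = -1.1 − (-1.6) = 0.5
x=4: ŷ = -1.6 + 4 = 2.4; r = 2.9 − 2.4 = 0.5
x=6: ŷ = -1.6 + 6 = 4.4; r = 1.4 − 4.4 = -3
x=8: ŷ = -1.6 + 8 = 6.4; r = 8.4 − 6.4 = 2
x=9: ŷ = -1.6 + 9 = 7.4; r = 7.4 − 7.4 = 0
SSE = 0.25 + 0.25 + 9 + 4 + 0 = 13.5
s = √(13.5/3) = √4.5 ≈ 2.1213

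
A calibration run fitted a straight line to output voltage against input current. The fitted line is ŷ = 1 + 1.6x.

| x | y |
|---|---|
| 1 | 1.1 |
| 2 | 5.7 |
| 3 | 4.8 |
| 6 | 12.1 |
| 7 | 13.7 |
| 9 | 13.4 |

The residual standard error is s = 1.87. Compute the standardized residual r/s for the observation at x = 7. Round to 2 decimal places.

ŷ = 1 + 1.6·7 = 12.2
r = 13.7 − 12.2 = 1.5
r/s = 1.5 / 1.87 = 0.80

0.80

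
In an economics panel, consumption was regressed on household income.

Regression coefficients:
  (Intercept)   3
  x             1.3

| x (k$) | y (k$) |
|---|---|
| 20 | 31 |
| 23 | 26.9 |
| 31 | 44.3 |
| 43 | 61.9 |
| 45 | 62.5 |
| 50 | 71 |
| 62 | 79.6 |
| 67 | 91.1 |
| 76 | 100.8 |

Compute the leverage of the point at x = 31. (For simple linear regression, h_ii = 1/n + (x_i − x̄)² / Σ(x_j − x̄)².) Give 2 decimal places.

x̄ = (20 + 23 + 31 + 43 + 45 + 50 + 62 + 67 + 76)/9 = 46.3333
Σ(x − x̄)² = 693.444 + 544.444 + 235.111 + 11.1111 + 1.77778 + 13.4444 + 245.444 + 427.111 + 880.111 = 3052
h = 1/9 + (-15.3333)²/3052 = 0.111111 + 0.0770351 = 0.19

h = 0.19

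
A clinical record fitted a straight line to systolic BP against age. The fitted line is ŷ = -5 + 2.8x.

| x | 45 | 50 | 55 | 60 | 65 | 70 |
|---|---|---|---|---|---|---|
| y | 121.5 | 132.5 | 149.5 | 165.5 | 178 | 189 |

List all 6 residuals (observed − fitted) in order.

0.5, -2.5, 0.5, 2.5, 1, -2

x=45: ŷ = -5 + 2.8·45 = 121; r = 121.5 − 121 = 0.5
x=50: ŷ = -5 + 2.8·50 = 135; r = 132.5 − 135 = -2.5
x=55: ŷ = -5 + 2.8·55 = 149; r = 149.5 − 149 = 0.5
x=60: ŷ = -5 + 2.8·60 = 163; r = 165.5 − 163 = 2.5
x=65: ŷ = -5 + 2.8·65 = 177; r = 178 − 177 = 1
x=70: ŷ = -5 + 2.8·70 = 191; r = 189 − 191 = -2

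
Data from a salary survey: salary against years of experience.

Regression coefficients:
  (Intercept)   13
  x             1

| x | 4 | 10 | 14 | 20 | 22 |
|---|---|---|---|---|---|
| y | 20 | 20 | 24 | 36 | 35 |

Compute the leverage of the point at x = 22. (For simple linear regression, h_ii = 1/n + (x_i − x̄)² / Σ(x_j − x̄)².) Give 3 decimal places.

x̄ = (4 + 10 + 14 + 20 + 22)/5 = 14
Σ(x − x̄)² = 100 + 16 + 0 + 36 + 64 = 216
h = 1/5 + (8)²/216 = 0.2 + 0.296296 = 0.496

h = 0.496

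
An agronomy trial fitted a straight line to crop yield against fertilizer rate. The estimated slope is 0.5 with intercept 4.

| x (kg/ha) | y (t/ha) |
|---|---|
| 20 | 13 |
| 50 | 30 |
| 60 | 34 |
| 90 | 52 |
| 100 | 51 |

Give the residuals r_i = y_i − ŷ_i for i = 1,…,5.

-1, 1, 0, 3, -3

x=20: ŷ = 4 + 0.5·20 = 14; r = 13 − 14 = -1
x=50: ŷ = 4 + 0.5·50 = 29; r = 30 − 29 = 1
x=60: ŷ = 4 + 0.5·60 = 34; r = 34 − 34 = 0
x=90: ŷ = 4 + 0.5·90 = 49; r = 52 − 49 = 3
x=100: ŷ = 4 + 0.5·100 = 54; r = 51 − 54 = -3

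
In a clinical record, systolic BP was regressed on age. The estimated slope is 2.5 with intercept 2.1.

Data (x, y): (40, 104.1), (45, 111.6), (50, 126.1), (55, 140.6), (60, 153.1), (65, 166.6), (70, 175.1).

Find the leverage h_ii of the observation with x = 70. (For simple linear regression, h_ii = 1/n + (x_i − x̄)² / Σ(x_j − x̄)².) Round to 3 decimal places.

h = 0.464

x̄ = (40 + 45 + 50 + 55 + 60 + 65 + 70)/7 = 55
Σ(x − x̄)² = 225 + 100 + 25 + 0 + 25 + 100 + 225 = 700
h = 1/7 + (15)²/700 = 0.142857 + 0.321429 = 0.464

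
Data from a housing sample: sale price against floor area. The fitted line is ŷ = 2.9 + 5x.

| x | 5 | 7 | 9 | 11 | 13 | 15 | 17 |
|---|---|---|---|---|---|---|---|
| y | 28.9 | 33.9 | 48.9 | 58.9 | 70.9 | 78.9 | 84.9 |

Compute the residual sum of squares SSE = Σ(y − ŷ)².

x=5: ŷ = 2.9 + 5·5 = 27.9; e = 28.9 − 27.9 = 1
x=7: ŷ = 2.9 + 5·7 = 37.9; e = 33.9 − 37.9 = -4
x=9: ŷ = 2.9 + 5·9 = 47.9; e = 48.9 − 47.9 = 1
x=11: ŷ = 2.9 + 5·11 = 57.9; e = 58.9 − 57.9 = 1
x=13: ŷ = 2.9 + 5·13 = 67.9; e = 70.9 − 67.9 = 3
x=15: ŷ = 2.9 + 5·15 = 77.9; e = 78.9 − 77.9 = 1
x=17: ŷ = 2.9 + 5·17 = 87.9; e = 84.9 − 87.9 = -3
SSE = 1 + 16 + 1 + 1 + 9 + 1 + 9 = 38

SSE = 38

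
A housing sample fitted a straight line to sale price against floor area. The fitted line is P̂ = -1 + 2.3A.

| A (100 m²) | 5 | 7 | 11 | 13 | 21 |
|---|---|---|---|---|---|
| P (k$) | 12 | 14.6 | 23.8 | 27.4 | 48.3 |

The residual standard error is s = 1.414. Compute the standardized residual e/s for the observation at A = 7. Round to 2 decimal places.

P̂ = -1 + 2.3·7 = 15.1
e = 14.6 − 15.1 = -0.5
e/s = -0.5 / 1.414 = -0.35

-0.35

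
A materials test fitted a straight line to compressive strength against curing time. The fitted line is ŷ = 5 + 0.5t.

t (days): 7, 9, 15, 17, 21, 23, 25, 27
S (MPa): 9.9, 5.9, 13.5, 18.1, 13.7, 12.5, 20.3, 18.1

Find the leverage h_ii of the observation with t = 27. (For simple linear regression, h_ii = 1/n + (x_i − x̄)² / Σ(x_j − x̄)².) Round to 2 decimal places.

t̄ = (7 + 9 + 15 + 17 + 21 + 23 + 25 + 27)/8 = 18
Σ(t − t̄)² = 121 + 81 + 9 + 1 + 9 + 25 + 49 + 81 = 376
h = 1/8 + (9)²/376 = 0.125 + 0.215426 = 0.34

h = 0.34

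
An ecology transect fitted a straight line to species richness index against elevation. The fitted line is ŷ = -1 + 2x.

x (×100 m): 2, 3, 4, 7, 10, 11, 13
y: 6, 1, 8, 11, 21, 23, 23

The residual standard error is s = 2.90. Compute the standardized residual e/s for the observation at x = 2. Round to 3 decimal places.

1.034

ŷ = -1 + 2·2 = 3
e = 6 − 3 = 3
e/s = 3 / 2.90 = 1.034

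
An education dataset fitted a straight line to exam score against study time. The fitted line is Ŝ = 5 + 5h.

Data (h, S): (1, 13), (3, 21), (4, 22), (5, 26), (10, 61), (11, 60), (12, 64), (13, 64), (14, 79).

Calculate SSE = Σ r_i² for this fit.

SSE = 124

h=1: Ŝ = 5 + 5·1 = 10; r = 13 − 10 = 3
h=3: Ŝ = 5 + 5·3 = 20; r = 21 − 20 = 1
h=4: Ŝ = 5 + 5·4 = 25; r = 22 − 25 = -3
h=5: Ŝ = 5 + 5·5 = 30; r = 26 − 30 = -4
h=10: Ŝ = 5 + 5·10 = 55; r = 61 − 55 = 6
h=11: Ŝ = 5 + 5·11 = 60; r = 60 − 60 = 0
h=12: Ŝ = 5 + 5·12 = 65; r = 64 − 65 = -1
h=13: Ŝ = 5 + 5·13 = 70; r = 64 − 70 = -6
h=14: Ŝ = 5 + 5·14 = 75; r = 79 − 75 = 4
SSE = 9 + 1 + 9 + 16 + 36 + 0 + 1 + 36 + 16 = 124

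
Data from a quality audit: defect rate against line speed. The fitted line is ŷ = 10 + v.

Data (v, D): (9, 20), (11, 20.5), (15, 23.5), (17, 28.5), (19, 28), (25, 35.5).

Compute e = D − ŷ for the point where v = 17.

ŷ = 10 + 17 = 27
e = 28.5 − 27 = 1.5

e = 1.5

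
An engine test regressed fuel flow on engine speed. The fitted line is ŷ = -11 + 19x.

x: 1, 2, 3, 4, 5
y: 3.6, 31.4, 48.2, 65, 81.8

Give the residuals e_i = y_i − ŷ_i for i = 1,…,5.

x=1: ŷ = -11 + 19·1 = 8; e = 3.6 − 8 = -4.4
x=2: ŷ = -11 + 19·2 = 27; e = 31.4 − 27 = 4.4
x=3: ŷ = -11 + 19·3 = 46; e = 48.2 − 46 = 2.2
x=4: ŷ = -11 + 19·4 = 65; e = 65 − 65 = 0
x=5: ŷ = -11 + 19·5 = 84; e = 81.8 − 84 = -2.2

-4.4, 4.4, 2.2, 0, -2.2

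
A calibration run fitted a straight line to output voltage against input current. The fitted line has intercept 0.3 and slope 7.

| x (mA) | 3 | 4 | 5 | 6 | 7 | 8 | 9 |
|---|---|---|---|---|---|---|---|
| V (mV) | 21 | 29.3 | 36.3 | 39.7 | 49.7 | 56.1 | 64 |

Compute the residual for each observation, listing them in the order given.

x=3: V̂ = 0.3 + 7·3 = 21.3; r = 21 − 21.3 = -0.3
x=4: V̂ = 0.3 + 7·4 = 28.3; r = 29.3 − 28.3 = 1
x=5: V̂ = 0.3 + 7·5 = 35.3; r = 36.3 − 35.3 = 1
x=6: V̂ = 0.3 + 7·6 = 42.3; r = 39.7 − 42.3 = -2.6
x=7: V̂ = 0.3 + 7·7 = 49.3; r = 49.7 − 49.3 = 0.4
x=8: V̂ = 0.3 + 7·8 = 56.3; r = 56.1 − 56.3 = -0.2
x=9: V̂ = 0.3 + 7·9 = 63.3; r = 64 − 63.3 = 0.7

-0.3, 1, 1, -2.6, 0.4, -0.2, 0.7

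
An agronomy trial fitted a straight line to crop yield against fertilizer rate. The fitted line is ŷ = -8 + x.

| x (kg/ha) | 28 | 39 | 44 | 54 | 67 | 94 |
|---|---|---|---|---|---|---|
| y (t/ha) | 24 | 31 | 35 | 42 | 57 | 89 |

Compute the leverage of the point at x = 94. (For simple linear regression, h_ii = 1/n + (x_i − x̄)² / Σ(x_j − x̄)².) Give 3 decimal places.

x̄ = (28 + 39 + 44 + 54 + 67 + 94)/6 = 54.3333
Σ(x − x̄)² = 693.444 + 235.111 + 106.778 + 0.111111 + 160.444 + 1573.44 = 2769.33
h = 1/6 + (39.6667)²/2769.33 = 0.166667 + 0.568167 = 0.735

h = 0.735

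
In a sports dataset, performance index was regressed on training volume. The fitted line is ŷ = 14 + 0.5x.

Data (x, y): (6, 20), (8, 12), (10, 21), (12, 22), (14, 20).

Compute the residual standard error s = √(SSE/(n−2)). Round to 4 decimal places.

s = 4.2426

x=6: ŷ = 14 + 0.5·6 = 17; r = 20 − 17 = 3
x=8: ŷ = 14 + 0.5·8 = 18; r = 12 − 18 = -6
x=10: ŷ = 14 + 0.5·10 = 19; r = 21 − 19 = 2
x=12: ŷ = 14 + 0.5·12 = 20; r = 22 − 20 = 2
x=14: ŷ = 14 + 0.5·14 = 21; r = 20 − 21 = -1
SSE = 9 + 36 + 4 + 4 + 1 = 54
s = √(54/3) = √18 ≈ 4.2426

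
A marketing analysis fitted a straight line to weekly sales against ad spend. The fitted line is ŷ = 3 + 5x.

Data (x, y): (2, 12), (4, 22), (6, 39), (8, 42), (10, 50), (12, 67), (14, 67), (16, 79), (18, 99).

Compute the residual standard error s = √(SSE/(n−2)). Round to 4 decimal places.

s = 4.6599

x=2: ŷ = 3 + 5·2 = 13; e = 12 − 13 = -1
x=4: ŷ = 3 + 5·4 = 23; e = 22 − 23 = -1
x=6: ŷ = 3 + 5·6 = 33; e = 39 − 33 = 6
x=8: ŷ = 3 + 5·8 = 43; e = 42 − 43 = -1
x=10: ŷ = 3 + 5·10 = 53; e = 50 − 53 = -3
x=12: ŷ = 3 + 5·12 = 63; e = 67 − 63 = 4
x=14: ŷ = 3 + 5·14 = 73; e = 67 − 73 = -6
x=16: ŷ = 3 + 5·16 = 83; e = 79 − 83 = -4
x=18: ŷ = 3 + 5·18 = 93; e = 99 − 93 = 6
SSE = 1 + 1 + 36 + 1 + 9 + 16 + 36 + 16 + 36 = 152
s = √(152/7) = √21.7143 ≈ 4.6599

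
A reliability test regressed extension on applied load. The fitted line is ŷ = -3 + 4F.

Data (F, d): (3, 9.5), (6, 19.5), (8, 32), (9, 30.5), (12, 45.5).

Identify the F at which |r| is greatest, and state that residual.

F=3: ŷ = -3 + 4·3 = 9; r = 9.5 − 9 = 0.5
F=6: ŷ = -3 + 4·6 = 21; r = 19.5 − 21 = -1.5
F=8: ŷ = -3 + 4·8 = 29; r = 32 − 29 = 3
F=9: ŷ = -3 + 4·9 = 33; r = 30.5 − 33 = -2.5
F=12: ŷ = -3 + 4·12 = 45; r = 45.5 − 45 = 0.5
Largest |r| is 3 at F = 8, residual 3.

F = 8, r = 3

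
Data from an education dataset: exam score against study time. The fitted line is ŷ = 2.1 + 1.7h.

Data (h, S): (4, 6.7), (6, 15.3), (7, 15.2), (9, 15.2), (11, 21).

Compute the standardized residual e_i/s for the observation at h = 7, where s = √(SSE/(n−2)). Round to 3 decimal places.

0.463

h=4: ŷ = 2.1 + 1.7·4 = 8.9; e = 6.7 − 8.9 = -2.2
h=6: ŷ = 2.1 + 1.7·6 = 12.3; e = 15.3 − 12.3 = 3
h=7: ŷ = 2.1 + 1.7·7 = 14; e = 15.2 − 14 = 1.2
h=9: ŷ = 2.1 + 1.7·9 = 17.4; e = 15.2 − 17.4 = -2.2
h=11: ŷ = 2.1 + 1.7·11 = 20.8; e = 21 − 20.8 = 0.2
SSE = 4.84 + 9 + 1.44 + 4.84 + 0.04 = 20.16
s = √(20.16/3) = 2.5923
e/s = 1.2 / 2.5923 = 0.463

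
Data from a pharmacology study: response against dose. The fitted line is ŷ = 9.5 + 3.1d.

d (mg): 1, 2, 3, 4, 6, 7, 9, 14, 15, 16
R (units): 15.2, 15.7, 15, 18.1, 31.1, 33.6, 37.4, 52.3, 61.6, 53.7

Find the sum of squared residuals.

SSE = 111.28

d=1: ŷ = 9.5 + 3.1·1 = 12.6; e = 15.2 − 12.6 = 2.6
d=2: ŷ = 9.5 + 3.1·2 = 15.7; e = 15.7 − 15.7 = 0
d=3: ŷ = 9.5 + 3.1·3 = 18.8; e = 15 − 18.8 = -3.8
d=4: ŷ = 9.5 + 3.1·4 = 21.9; e = 18.1 − 21.9 = -3.8
d=6: ŷ = 9.5 + 3.1·6 = 28.1; e = 31.1 − 28.1 = 3
d=7: ŷ = 9.5 + 3.1·7 = 31.2; e = 33.6 − 31.2 = 2.4
d=9: ŷ = 9.5 + 3.1·9 = 37.4; e = 37.4 − 37.4 = 0
d=14: ŷ = 9.5 + 3.1·14 = 52.9; e = 52.3 − 52.9 = -0.6
d=15: ŷ = 9.5 + 3.1·15 = 56; e = 61.6 − 56 = 5.6
d=16: ŷ = 9.5 + 3.1·16 = 59.1; e = 53.7 − 59.1 = -5.4
SSE = 6.76 + 0 + 14.44 + 14.44 + 9 + 5.76 + 0 + 0.36 + 31.36 + 29.16 = 111.28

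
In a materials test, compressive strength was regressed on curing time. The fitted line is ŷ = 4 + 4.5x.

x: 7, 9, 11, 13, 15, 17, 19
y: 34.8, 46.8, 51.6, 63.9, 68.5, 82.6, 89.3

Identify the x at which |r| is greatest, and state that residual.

x=7: ŷ = 4 + 4.5·7 = 35.5; r = 34.8 − 35.5 = -0.7
x=9: ŷ = 4 + 4.5·9 = 44.5; r = 46.8 − 44.5 = 2.3
x=11: ŷ = 4 + 4.5·11 = 53.5; r = 51.6 − 53.5 = -1.9
x=13: ŷ = 4 + 4.5·13 = 62.5; r = 63.9 − 62.5 = 1.4
x=15: ŷ = 4 + 4.5·15 = 71.5; r = 68.5 − 71.5 = -3
x=17: ŷ = 4 + 4.5·17 = 80.5; r = 82.6 − 80.5 = 2.1
x=19: ŷ = 4 + 4.5·19 = 89.5; r = 89.3 − 89.5 = -0.2
Largest |r| is 3 at x = 15, residual -3.

x = 15, r = -3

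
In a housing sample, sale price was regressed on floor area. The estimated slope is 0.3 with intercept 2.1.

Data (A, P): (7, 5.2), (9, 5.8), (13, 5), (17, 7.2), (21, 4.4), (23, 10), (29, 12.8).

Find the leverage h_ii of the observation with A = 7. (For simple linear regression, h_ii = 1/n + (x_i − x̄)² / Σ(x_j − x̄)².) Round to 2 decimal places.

h = 0.41

Ā = (7 + 9 + 13 + 17 + 21 + 23 + 29)/7 = 17
Σ(A − Ā)² = 100 + 64 + 16 + 0 + 16 + 36 + 144 = 376
h = 1/7 + (-10)²/376 = 0.142857 + 0.265957 = 0.41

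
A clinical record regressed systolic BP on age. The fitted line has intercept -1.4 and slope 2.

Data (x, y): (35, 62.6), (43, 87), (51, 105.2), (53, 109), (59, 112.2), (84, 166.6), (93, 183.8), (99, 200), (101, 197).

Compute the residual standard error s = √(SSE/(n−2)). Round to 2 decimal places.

x=35: ŷ = -1.4 + 2·35 = 68.6; r = 62.6 − 68.6 = -6
x=43: ŷ = -1.4 + 2·43 = 84.6; r = 87 − 84.6 = 2.4
x=51: ŷ = -1.4 + 2·51 = 100.6; r = 105.2 − 100.6 = 4.6
x=53: ŷ = -1.4 + 2·53 = 104.6; r = 109 − 104.6 = 4.4
x=59: ŷ = -1.4 + 2·59 = 116.6; r = 112.2 − 116.6 = -4.4
x=84: ŷ = -1.4 + 2·84 = 166.6; r = 166.6 − 166.6 = 0
x=93: ŷ = -1.4 + 2·93 = 184.6; r = 183.8 − 184.6 = -0.8
x=99: ŷ = -1.4 + 2·99 = 196.6; r = 200 − 196.6 = 3.4
x=101: ŷ = -1.4 + 2·101 = 200.6; r = 197 − 200.6 = -3.6
SSE = 36 + 5.76 + 21.16 + 19.36 + 19.36 + 0 + 0.64 + 11.56 + 12.96 = 126.8
s = √(126.8/7) = √18.1143 ≈ 4.26

s = 4.26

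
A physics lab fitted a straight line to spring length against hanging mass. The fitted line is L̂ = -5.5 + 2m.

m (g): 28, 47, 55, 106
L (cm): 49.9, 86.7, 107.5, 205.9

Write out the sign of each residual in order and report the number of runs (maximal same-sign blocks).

3 runs

m=28: L̂ = -5.5 + 2·28 = 50.5; e = 49.9 − 50.5 = -0.6
m=47: L̂ = -5.5 + 2·47 = 88.5; e = 86.7 − 88.5 = -1.8
m=55: L̂ = -5.5 + 2·55 = 104.5; e = 107.5 − 104.5 = 3
m=106: L̂ = -5.5 + 2·106 = 206.5; e = 205.9 − 206.5 = -0.6
Signs: − − + −
Runs: −×2, +×1, −×1 → 3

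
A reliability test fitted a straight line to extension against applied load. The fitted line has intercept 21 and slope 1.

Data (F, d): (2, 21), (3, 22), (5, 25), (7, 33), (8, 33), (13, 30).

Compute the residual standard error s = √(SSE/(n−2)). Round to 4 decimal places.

s = 4.0620

F=2: d̂ = 21 + 2 = 23; r = 21 − 23 = -2
F=3: d̂ = 21 + 3 = 24; r = 22 − 24 = -2
F=5: d̂ = 21 + 5 = 26; r = 25 − 26 = -1
F=7: d̂ = 21 + 7 = 28; r = 33 − 28 = 5
F=8: d̂ = 21 + 8 = 29; r = 33 − 29 = 4
F=13: d̂ = 21 + 13 = 34; r = 30 − 34 = -4
SSE = 4 + 4 + 1 + 25 + 16 + 16 = 66
s = √(66/4) = √16.5 ≈ 4.0620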